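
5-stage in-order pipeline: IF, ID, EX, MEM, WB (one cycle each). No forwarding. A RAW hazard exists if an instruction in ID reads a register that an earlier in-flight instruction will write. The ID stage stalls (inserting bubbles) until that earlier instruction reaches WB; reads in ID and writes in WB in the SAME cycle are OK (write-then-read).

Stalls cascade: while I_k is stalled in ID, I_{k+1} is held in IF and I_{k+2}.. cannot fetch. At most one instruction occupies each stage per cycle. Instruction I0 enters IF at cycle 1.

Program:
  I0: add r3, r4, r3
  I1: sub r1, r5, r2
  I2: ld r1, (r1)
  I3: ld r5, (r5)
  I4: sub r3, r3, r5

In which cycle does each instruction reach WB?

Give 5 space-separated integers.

I0 add r3 <- r4,r3: IF@1 ID@2 stall=0 (-) EX@3 MEM@4 WB@5
I1 sub r1 <- r5,r2: IF@2 ID@3 stall=0 (-) EX@4 MEM@5 WB@6
I2 ld r1 <- r1: IF@3 ID@4 stall=2 (RAW on I1.r1 (WB@6)) EX@7 MEM@8 WB@9
I3 ld r5 <- r5: IF@4 ID@7 stall=0 (-) EX@8 MEM@9 WB@10
I4 sub r3 <- r3,r5: IF@7 ID@8 stall=2 (RAW on I3.r5 (WB@10)) EX@11 MEM@12 WB@13

Answer: 5 6 9 10 13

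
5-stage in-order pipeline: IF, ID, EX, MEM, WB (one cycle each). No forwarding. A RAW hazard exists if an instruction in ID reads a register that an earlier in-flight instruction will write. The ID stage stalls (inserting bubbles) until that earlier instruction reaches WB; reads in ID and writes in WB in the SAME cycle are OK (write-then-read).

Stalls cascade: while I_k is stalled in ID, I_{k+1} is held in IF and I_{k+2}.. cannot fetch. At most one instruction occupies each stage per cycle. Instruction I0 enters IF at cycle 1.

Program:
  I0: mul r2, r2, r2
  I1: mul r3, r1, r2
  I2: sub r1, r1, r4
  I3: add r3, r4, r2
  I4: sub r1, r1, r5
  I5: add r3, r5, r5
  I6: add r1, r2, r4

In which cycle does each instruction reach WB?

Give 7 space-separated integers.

Answer: 5 8 9 10 12 13 14

Derivation:
I0 mul r2 <- r2,r2: IF@1 ID@2 stall=0 (-) EX@3 MEM@4 WB@5
I1 mul r3 <- r1,r2: IF@2 ID@3 stall=2 (RAW on I0.r2 (WB@5)) EX@6 MEM@7 WB@8
I2 sub r1 <- r1,r4: IF@3 ID@6 stall=0 (-) EX@7 MEM@8 WB@9
I3 add r3 <- r4,r2: IF@6 ID@7 stall=0 (-) EX@8 MEM@9 WB@10
I4 sub r1 <- r1,r5: IF@7 ID@8 stall=1 (RAW on I2.r1 (WB@9)) EX@10 MEM@11 WB@12
I5 add r3 <- r5,r5: IF@8 ID@10 stall=0 (-) EX@11 MEM@12 WB@13
I6 add r1 <- r2,r4: IF@10 ID@11 stall=0 (-) EX@12 MEM@13 WB@14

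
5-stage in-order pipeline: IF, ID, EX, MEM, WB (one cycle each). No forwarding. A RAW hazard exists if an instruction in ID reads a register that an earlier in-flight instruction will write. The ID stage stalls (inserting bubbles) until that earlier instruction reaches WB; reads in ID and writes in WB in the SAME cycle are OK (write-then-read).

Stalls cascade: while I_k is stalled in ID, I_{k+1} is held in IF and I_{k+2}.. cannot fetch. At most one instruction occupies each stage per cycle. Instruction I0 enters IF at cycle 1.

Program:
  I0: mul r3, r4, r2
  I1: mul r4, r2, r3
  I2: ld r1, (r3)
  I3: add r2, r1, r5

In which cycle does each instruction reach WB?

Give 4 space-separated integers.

I0 mul r3 <- r4,r2: IF@1 ID@2 stall=0 (-) EX@3 MEM@4 WB@5
I1 mul r4 <- r2,r3: IF@2 ID@3 stall=2 (RAW on I0.r3 (WB@5)) EX@6 MEM@7 WB@8
I2 ld r1 <- r3: IF@3 ID@6 stall=0 (-) EX@7 MEM@8 WB@9
I3 add r2 <- r1,r5: IF@6 ID@7 stall=2 (RAW on I2.r1 (WB@9)) EX@10 MEM@11 WB@12

Answer: 5 8 9 12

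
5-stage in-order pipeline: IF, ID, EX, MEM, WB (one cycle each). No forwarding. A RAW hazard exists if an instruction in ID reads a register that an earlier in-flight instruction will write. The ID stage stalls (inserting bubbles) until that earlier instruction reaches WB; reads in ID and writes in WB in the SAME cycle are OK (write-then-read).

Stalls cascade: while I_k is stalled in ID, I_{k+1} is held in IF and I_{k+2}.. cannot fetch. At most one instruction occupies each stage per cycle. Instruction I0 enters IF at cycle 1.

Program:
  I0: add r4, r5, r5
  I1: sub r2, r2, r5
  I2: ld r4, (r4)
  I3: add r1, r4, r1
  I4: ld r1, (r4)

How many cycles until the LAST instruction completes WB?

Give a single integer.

I0 add r4 <- r5,r5: IF@1 ID@2 stall=0 (-) EX@3 MEM@4 WB@5
I1 sub r2 <- r2,r5: IF@2 ID@3 stall=0 (-) EX@4 MEM@5 WB@6
I2 ld r4 <- r4: IF@3 ID@4 stall=1 (RAW on I0.r4 (WB@5)) EX@6 MEM@7 WB@8
I3 add r1 <- r4,r1: IF@4 ID@6 stall=2 (RAW on I2.r4 (WB@8)) EX@9 MEM@10 WB@11
I4 ld r1 <- r4: IF@6 ID@9 stall=0 (-) EX@10 MEM@11 WB@12

Answer: 12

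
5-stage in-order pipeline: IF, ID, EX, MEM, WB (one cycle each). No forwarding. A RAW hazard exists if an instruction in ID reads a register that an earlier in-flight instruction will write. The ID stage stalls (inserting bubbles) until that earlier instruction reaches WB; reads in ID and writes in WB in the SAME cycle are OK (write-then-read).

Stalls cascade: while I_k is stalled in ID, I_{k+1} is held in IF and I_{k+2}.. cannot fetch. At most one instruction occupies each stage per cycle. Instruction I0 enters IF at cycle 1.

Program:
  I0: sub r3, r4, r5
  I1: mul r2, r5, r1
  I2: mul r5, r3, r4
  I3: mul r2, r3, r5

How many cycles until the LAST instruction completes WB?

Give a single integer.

I0 sub r3 <- r4,r5: IF@1 ID@2 stall=0 (-) EX@3 MEM@4 WB@5
I1 mul r2 <- r5,r1: IF@2 ID@3 stall=0 (-) EX@4 MEM@5 WB@6
I2 mul r5 <- r3,r4: IF@3 ID@4 stall=1 (RAW on I0.r3 (WB@5)) EX@6 MEM@7 WB@8
I3 mul r2 <- r3,r5: IF@4 ID@6 stall=2 (RAW on I2.r5 (WB@8)) EX@9 MEM@10 WB@11

Answer: 11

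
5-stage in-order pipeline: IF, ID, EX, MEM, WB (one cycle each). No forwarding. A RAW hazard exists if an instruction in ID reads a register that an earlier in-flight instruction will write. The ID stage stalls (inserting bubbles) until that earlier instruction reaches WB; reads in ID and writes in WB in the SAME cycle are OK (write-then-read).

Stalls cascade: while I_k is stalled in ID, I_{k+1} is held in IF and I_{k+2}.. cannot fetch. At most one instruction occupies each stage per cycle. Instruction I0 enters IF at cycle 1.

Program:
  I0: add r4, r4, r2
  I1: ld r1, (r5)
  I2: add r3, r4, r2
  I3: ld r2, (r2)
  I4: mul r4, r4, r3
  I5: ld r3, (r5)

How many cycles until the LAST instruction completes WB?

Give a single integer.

I0 add r4 <- r4,r2: IF@1 ID@2 stall=0 (-) EX@3 MEM@4 WB@5
I1 ld r1 <- r5: IF@2 ID@3 stall=0 (-) EX@4 MEM@5 WB@6
I2 add r3 <- r4,r2: IF@3 ID@4 stall=1 (RAW on I0.r4 (WB@5)) EX@6 MEM@7 WB@8
I3 ld r2 <- r2: IF@4 ID@6 stall=0 (-) EX@7 MEM@8 WB@9
I4 mul r4 <- r4,r3: IF@6 ID@7 stall=1 (RAW on I2.r3 (WB@8)) EX@9 MEM@10 WB@11
I5 ld r3 <- r5: IF@7 ID@9 stall=0 (-) EX@10 MEM@11 WB@12

Answer: 12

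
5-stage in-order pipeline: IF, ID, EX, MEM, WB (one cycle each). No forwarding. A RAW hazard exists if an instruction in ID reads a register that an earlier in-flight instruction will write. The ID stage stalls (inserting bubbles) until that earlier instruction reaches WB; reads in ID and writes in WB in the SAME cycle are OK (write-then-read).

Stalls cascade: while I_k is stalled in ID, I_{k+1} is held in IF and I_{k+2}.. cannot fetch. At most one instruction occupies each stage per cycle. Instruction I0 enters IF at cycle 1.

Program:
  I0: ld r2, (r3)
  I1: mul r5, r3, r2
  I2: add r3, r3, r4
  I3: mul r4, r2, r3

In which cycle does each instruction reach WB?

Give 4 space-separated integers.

Answer: 5 8 9 12

Derivation:
I0 ld r2 <- r3: IF@1 ID@2 stall=0 (-) EX@3 MEM@4 WB@5
I1 mul r5 <- r3,r2: IF@2 ID@3 stall=2 (RAW on I0.r2 (WB@5)) EX@6 MEM@7 WB@8
I2 add r3 <- r3,r4: IF@3 ID@6 stall=0 (-) EX@7 MEM@8 WB@9
I3 mul r4 <- r2,r3: IF@6 ID@7 stall=2 (RAW on I2.r3 (WB@9)) EX@10 MEM@11 WB@12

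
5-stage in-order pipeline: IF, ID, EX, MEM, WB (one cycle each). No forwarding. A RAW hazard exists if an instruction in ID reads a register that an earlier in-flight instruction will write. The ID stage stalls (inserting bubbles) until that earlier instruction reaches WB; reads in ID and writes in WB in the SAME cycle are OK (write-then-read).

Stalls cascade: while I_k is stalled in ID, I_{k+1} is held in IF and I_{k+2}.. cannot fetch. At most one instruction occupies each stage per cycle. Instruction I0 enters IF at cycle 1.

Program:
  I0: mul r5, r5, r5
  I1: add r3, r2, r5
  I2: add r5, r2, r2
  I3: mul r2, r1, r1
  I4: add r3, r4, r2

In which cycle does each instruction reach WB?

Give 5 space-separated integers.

Answer: 5 8 9 10 13

Derivation:
I0 mul r5 <- r5,r5: IF@1 ID@2 stall=0 (-) EX@3 MEM@4 WB@5
I1 add r3 <- r2,r5: IF@2 ID@3 stall=2 (RAW on I0.r5 (WB@5)) EX@6 MEM@7 WB@8
I2 add r5 <- r2,r2: IF@3 ID@6 stall=0 (-) EX@7 MEM@8 WB@9
I3 mul r2 <- r1,r1: IF@6 ID@7 stall=0 (-) EX@8 MEM@9 WB@10
I4 add r3 <- r4,r2: IF@7 ID@8 stall=2 (RAW on I3.r2 (WB@10)) EX@11 MEM@12 WB@13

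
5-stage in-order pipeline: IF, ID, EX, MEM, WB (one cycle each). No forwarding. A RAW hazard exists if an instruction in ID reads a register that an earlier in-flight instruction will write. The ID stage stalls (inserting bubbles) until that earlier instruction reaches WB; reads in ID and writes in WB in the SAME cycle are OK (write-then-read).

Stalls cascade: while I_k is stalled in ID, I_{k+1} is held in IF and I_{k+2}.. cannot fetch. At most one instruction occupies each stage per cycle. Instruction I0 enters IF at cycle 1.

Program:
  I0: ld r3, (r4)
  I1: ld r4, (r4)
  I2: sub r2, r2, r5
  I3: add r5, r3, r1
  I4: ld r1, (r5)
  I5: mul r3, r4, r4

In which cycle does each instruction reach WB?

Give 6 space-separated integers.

Answer: 5 6 7 8 11 12

Derivation:
I0 ld r3 <- r4: IF@1 ID@2 stall=0 (-) EX@3 MEM@4 WB@5
I1 ld r4 <- r4: IF@2 ID@3 stall=0 (-) EX@4 MEM@5 WB@6
I2 sub r2 <- r2,r5: IF@3 ID@4 stall=0 (-) EX@5 MEM@6 WB@7
I3 add r5 <- r3,r1: IF@4 ID@5 stall=0 (-) EX@6 MEM@7 WB@8
I4 ld r1 <- r5: IF@5 ID@6 stall=2 (RAW on I3.r5 (WB@8)) EX@9 MEM@10 WB@11
I5 mul r3 <- r4,r4: IF@6 ID@9 stall=0 (-) EX@10 MEM@11 WB@12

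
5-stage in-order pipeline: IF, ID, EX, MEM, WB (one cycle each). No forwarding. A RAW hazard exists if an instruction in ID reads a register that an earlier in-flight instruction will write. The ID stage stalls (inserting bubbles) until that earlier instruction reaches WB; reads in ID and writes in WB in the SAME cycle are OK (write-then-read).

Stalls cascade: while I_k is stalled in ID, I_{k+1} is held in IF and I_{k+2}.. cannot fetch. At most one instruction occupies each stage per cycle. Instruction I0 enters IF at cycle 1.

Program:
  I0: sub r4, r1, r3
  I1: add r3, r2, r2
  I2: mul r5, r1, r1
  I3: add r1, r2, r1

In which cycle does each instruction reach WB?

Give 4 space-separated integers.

I0 sub r4 <- r1,r3: IF@1 ID@2 stall=0 (-) EX@3 MEM@4 WB@5
I1 add r3 <- r2,r2: IF@2 ID@3 stall=0 (-) EX@4 MEM@5 WB@6
I2 mul r5 <- r1,r1: IF@3 ID@4 stall=0 (-) EX@5 MEM@6 WB@7
I3 add r1 <- r2,r1: IF@4 ID@5 stall=0 (-) EX@6 MEM@7 WB@8

Answer: 5 6 7 8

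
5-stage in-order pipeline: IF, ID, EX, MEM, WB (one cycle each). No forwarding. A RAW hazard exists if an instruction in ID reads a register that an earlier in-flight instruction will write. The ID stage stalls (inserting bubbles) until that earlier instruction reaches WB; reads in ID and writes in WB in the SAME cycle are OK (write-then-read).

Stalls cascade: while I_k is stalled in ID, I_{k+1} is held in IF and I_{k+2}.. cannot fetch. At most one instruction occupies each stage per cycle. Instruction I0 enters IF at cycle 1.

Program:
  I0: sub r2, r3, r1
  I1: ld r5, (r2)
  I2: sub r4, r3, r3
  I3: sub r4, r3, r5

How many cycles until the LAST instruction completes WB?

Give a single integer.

Answer: 11

Derivation:
I0 sub r2 <- r3,r1: IF@1 ID@2 stall=0 (-) EX@3 MEM@4 WB@5
I1 ld r5 <- r2: IF@2 ID@3 stall=2 (RAW on I0.r2 (WB@5)) EX@6 MEM@7 WB@8
I2 sub r4 <- r3,r3: IF@3 ID@6 stall=0 (-) EX@7 MEM@8 WB@9
I3 sub r4 <- r3,r5: IF@6 ID@7 stall=1 (RAW on I1.r5 (WB@8)) EX@9 MEM@10 WB@11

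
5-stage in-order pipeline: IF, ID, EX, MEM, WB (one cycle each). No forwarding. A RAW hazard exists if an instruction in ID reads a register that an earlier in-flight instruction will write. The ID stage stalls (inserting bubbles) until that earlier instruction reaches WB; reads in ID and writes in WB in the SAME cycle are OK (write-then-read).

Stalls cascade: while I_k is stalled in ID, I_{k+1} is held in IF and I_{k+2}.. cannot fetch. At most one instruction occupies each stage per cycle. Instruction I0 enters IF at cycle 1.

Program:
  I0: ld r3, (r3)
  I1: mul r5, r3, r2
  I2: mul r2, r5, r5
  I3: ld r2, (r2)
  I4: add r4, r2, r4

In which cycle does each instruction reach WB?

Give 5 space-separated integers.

I0 ld r3 <- r3: IF@1 ID@2 stall=0 (-) EX@3 MEM@4 WB@5
I1 mul r5 <- r3,r2: IF@2 ID@3 stall=2 (RAW on I0.r3 (WB@5)) EX@6 MEM@7 WB@8
I2 mul r2 <- r5,r5: IF@3 ID@6 stall=2 (RAW on I1.r5 (WB@8)) EX@9 MEM@10 WB@11
I3 ld r2 <- r2: IF@6 ID@9 stall=2 (RAW on I2.r2 (WB@11)) EX@12 MEM@13 WB@14
I4 add r4 <- r2,r4: IF@9 ID@12 stall=2 (RAW on I3.r2 (WB@14)) EX@15 MEM@16 WB@17

Answer: 5 8 11 14 17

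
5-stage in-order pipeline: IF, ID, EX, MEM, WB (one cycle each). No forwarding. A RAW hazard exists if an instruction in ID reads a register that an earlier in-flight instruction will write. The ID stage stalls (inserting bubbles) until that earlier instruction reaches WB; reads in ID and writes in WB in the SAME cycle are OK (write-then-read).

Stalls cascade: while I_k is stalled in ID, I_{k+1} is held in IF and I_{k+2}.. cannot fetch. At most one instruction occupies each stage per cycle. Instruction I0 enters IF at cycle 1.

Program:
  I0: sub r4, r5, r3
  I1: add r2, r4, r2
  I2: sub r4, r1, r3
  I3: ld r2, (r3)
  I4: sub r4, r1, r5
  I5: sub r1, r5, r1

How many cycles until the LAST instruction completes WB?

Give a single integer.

I0 sub r4 <- r5,r3: IF@1 ID@2 stall=0 (-) EX@3 MEM@4 WB@5
I1 add r2 <- r4,r2: IF@2 ID@3 stall=2 (RAW on I0.r4 (WB@5)) EX@6 MEM@7 WB@8
I2 sub r4 <- r1,r3: IF@3 ID@6 stall=0 (-) EX@7 MEM@8 WB@9
I3 ld r2 <- r3: IF@6 ID@7 stall=0 (-) EX@8 MEM@9 WB@10
I4 sub r4 <- r1,r5: IF@7 ID@8 stall=0 (-) EX@9 MEM@10 WB@11
I5 sub r1 <- r5,r1: IF@8 ID@9 stall=0 (-) EX@10 MEM@11 WB@12

Answer: 12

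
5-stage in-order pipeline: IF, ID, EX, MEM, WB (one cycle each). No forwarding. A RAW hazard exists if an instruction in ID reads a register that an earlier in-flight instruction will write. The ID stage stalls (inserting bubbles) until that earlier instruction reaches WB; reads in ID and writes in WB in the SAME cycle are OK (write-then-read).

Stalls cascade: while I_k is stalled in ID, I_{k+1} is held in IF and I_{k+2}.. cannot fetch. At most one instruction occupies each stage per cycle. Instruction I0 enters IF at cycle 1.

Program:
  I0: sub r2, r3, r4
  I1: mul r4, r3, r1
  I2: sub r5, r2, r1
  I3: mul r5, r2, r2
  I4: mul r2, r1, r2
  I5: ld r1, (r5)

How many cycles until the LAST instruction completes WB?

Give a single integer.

I0 sub r2 <- r3,r4: IF@1 ID@2 stall=0 (-) EX@3 MEM@4 WB@5
I1 mul r4 <- r3,r1: IF@2 ID@3 stall=0 (-) EX@4 MEM@5 WB@6
I2 sub r5 <- r2,r1: IF@3 ID@4 stall=1 (RAW on I0.r2 (WB@5)) EX@6 MEM@7 WB@8
I3 mul r5 <- r2,r2: IF@4 ID@6 stall=0 (-) EX@7 MEM@8 WB@9
I4 mul r2 <- r1,r2: IF@6 ID@7 stall=0 (-) EX@8 MEM@9 WB@10
I5 ld r1 <- r5: IF@7 ID@8 stall=1 (RAW on I3.r5 (WB@9)) EX@10 MEM@11 WB@12

Answer: 12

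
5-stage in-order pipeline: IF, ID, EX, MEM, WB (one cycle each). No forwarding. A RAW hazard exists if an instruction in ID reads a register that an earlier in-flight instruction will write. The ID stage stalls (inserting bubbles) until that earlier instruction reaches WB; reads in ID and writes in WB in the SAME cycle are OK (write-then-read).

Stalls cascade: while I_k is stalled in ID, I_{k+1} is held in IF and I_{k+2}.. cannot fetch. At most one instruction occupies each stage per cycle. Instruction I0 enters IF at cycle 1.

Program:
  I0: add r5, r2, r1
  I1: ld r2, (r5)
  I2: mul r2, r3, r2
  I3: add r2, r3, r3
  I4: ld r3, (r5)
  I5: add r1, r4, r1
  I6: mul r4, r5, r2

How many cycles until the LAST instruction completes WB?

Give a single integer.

I0 add r5 <- r2,r1: IF@1 ID@2 stall=0 (-) EX@3 MEM@4 WB@5
I1 ld r2 <- r5: IF@2 ID@3 stall=2 (RAW on I0.r5 (WB@5)) EX@6 MEM@7 WB@8
I2 mul r2 <- r3,r2: IF@3 ID@6 stall=2 (RAW on I1.r2 (WB@8)) EX@9 MEM@10 WB@11
I3 add r2 <- r3,r3: IF@6 ID@9 stall=0 (-) EX@10 MEM@11 WB@12
I4 ld r3 <- r5: IF@9 ID@10 stall=0 (-) EX@11 MEM@12 WB@13
I5 add r1 <- r4,r1: IF@10 ID@11 stall=0 (-) EX@12 MEM@13 WB@14
I6 mul r4 <- r5,r2: IF@11 ID@12 stall=0 (-) EX@13 MEM@14 WB@15

Answer: 15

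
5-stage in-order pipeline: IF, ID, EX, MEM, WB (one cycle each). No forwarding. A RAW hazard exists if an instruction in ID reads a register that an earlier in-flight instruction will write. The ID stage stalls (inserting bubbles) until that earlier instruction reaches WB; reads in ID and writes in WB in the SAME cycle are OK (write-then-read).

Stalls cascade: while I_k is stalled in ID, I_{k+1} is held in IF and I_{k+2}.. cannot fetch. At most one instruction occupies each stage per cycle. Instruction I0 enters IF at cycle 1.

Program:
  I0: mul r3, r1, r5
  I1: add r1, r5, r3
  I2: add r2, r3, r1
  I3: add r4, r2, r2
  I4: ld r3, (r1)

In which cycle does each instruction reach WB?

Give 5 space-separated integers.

Answer: 5 8 11 14 15

Derivation:
I0 mul r3 <- r1,r5: IF@1 ID@2 stall=0 (-) EX@3 MEM@4 WB@5
I1 add r1 <- r5,r3: IF@2 ID@3 stall=2 (RAW on I0.r3 (WB@5)) EX@6 MEM@7 WB@8
I2 add r2 <- r3,r1: IF@3 ID@6 stall=2 (RAW on I1.r1 (WB@8)) EX@9 MEM@10 WB@11
I3 add r4 <- r2,r2: IF@6 ID@9 stall=2 (RAW on I2.r2 (WB@11)) EX@12 MEM@13 WB@14
I4 ld r3 <- r1: IF@9 ID@12 stall=0 (-) EX@13 MEM@14 WB@15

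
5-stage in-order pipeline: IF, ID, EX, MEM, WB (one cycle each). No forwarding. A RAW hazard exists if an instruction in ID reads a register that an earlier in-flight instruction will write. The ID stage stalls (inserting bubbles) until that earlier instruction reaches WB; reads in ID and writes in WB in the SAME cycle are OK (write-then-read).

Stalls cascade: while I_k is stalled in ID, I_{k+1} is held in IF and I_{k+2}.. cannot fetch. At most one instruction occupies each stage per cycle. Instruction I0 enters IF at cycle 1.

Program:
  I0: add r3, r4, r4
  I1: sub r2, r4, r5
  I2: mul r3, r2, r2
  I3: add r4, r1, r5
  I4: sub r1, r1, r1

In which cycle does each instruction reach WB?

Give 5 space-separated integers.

I0 add r3 <- r4,r4: IF@1 ID@2 stall=0 (-) EX@3 MEM@4 WB@5
I1 sub r2 <- r4,r5: IF@2 ID@3 stall=0 (-) EX@4 MEM@5 WB@6
I2 mul r3 <- r2,r2: IF@3 ID@4 stall=2 (RAW on I1.r2 (WB@6)) EX@7 MEM@8 WB@9
I3 add r4 <- r1,r5: IF@4 ID@7 stall=0 (-) EX@8 MEM@9 WB@10
I4 sub r1 <- r1,r1: IF@7 ID@8 stall=0 (-) EX@9 MEM@10 WB@11

Answer: 5 6 9 10 11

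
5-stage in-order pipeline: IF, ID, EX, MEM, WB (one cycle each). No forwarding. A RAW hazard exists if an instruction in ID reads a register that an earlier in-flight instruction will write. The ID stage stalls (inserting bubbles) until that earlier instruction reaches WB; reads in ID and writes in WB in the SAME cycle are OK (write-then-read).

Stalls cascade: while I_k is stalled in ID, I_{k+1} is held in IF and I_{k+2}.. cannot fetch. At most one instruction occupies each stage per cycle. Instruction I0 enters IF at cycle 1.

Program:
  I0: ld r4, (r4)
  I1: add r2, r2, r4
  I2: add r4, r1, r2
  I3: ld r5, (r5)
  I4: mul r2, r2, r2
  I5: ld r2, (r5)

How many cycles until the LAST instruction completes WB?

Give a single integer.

I0 ld r4 <- r4: IF@1 ID@2 stall=0 (-) EX@3 MEM@4 WB@5
I1 add r2 <- r2,r4: IF@2 ID@3 stall=2 (RAW on I0.r4 (WB@5)) EX@6 MEM@7 WB@8
I2 add r4 <- r1,r2: IF@3 ID@6 stall=2 (RAW on I1.r2 (WB@8)) EX@9 MEM@10 WB@11
I3 ld r5 <- r5: IF@6 ID@9 stall=0 (-) EX@10 MEM@11 WB@12
I4 mul r2 <- r2,r2: IF@9 ID@10 stall=0 (-) EX@11 MEM@12 WB@13
I5 ld r2 <- r5: IF@10 ID@11 stall=1 (RAW on I3.r5 (WB@12)) EX@13 MEM@14 WB@15

Answer: 15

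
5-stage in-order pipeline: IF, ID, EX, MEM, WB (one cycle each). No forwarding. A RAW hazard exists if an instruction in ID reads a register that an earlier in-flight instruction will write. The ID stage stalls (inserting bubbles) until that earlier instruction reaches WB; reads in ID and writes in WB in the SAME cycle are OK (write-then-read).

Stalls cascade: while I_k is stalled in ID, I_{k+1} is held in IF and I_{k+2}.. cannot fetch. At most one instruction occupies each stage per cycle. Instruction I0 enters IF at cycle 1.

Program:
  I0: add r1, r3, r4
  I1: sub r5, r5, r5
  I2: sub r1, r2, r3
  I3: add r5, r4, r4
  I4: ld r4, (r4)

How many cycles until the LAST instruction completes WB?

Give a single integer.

I0 add r1 <- r3,r4: IF@1 ID@2 stall=0 (-) EX@3 MEM@4 WB@5
I1 sub r5 <- r5,r5: IF@2 ID@3 stall=0 (-) EX@4 MEM@5 WB@6
I2 sub r1 <- r2,r3: IF@3 ID@4 stall=0 (-) EX@5 MEM@6 WB@7
I3 add r5 <- r4,r4: IF@4 ID@5 stall=0 (-) EX@6 MEM@7 WB@8
I4 ld r4 <- r4: IF@5 ID@6 stall=0 (-) EX@7 MEM@8 WB@9

Answer: 9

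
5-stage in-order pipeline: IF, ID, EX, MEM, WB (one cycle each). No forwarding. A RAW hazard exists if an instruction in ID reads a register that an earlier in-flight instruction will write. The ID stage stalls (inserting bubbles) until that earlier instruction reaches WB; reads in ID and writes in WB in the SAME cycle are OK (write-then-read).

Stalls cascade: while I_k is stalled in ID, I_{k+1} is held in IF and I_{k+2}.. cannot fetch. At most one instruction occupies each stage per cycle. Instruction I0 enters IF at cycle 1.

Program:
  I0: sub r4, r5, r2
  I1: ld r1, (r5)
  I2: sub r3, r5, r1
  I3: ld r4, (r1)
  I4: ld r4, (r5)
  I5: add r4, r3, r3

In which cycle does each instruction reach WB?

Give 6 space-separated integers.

I0 sub r4 <- r5,r2: IF@1 ID@2 stall=0 (-) EX@3 MEM@4 WB@5
I1 ld r1 <- r5: IF@2 ID@3 stall=0 (-) EX@4 MEM@5 WB@6
I2 sub r3 <- r5,r1: IF@3 ID@4 stall=2 (RAW on I1.r1 (WB@6)) EX@7 MEM@8 WB@9
I3 ld r4 <- r1: IF@4 ID@7 stall=0 (-) EX@8 MEM@9 WB@10
I4 ld r4 <- r5: IF@7 ID@8 stall=0 (-) EX@9 MEM@10 WB@11
I5 add r4 <- r3,r3: IF@8 ID@9 stall=0 (-) EX@10 MEM@11 WB@12

Answer: 5 6 9 10 11 12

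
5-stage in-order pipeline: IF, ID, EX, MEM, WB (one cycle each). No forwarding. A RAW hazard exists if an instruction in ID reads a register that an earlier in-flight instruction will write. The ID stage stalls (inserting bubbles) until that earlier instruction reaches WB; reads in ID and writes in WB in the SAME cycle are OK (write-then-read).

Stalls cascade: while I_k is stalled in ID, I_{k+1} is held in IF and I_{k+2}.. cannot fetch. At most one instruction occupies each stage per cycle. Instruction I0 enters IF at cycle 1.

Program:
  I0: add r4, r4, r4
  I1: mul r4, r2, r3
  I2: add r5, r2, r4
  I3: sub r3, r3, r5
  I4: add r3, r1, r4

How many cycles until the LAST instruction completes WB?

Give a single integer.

I0 add r4 <- r4,r4: IF@1 ID@2 stall=0 (-) EX@3 MEM@4 WB@5
I1 mul r4 <- r2,r3: IF@2 ID@3 stall=0 (-) EX@4 MEM@5 WB@6
I2 add r5 <- r2,r4: IF@3 ID@4 stall=2 (RAW on I1.r4 (WB@6)) EX@7 MEM@8 WB@9
I3 sub r3 <- r3,r5: IF@4 ID@7 stall=2 (RAW on I2.r5 (WB@9)) EX@10 MEM@11 WB@12
I4 add r3 <- r1,r4: IF@7 ID@10 stall=0 (-) EX@11 MEM@12 WB@13

Answer: 13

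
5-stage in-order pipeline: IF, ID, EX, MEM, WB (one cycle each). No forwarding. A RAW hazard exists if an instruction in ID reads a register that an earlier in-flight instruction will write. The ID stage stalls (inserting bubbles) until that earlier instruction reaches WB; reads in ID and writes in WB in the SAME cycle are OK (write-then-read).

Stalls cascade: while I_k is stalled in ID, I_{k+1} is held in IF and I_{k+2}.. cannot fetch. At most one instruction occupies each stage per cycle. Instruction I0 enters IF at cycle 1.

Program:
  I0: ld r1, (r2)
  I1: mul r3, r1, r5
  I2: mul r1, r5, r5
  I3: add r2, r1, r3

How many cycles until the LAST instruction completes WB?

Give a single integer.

Answer: 12

Derivation:
I0 ld r1 <- r2: IF@1 ID@2 stall=0 (-) EX@3 MEM@4 WB@5
I1 mul r3 <- r1,r5: IF@2 ID@3 stall=2 (RAW on I0.r1 (WB@5)) EX@6 MEM@7 WB@8
I2 mul r1 <- r5,r5: IF@3 ID@6 stall=0 (-) EX@7 MEM@8 WB@9
I3 add r2 <- r1,r3: IF@6 ID@7 stall=2 (RAW on I2.r1 (WB@9)) EX@10 MEM@11 WB@12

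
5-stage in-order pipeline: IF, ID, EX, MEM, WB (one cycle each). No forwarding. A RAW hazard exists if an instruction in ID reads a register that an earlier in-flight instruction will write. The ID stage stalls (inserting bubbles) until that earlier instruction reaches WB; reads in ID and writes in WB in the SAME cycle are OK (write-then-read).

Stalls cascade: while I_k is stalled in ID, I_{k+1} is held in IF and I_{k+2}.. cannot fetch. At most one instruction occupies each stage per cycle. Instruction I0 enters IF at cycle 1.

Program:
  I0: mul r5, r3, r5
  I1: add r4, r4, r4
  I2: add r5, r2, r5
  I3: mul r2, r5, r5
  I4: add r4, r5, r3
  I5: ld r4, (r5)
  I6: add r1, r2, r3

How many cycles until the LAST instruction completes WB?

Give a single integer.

Answer: 14

Derivation:
I0 mul r5 <- r3,r5: IF@1 ID@2 stall=0 (-) EX@3 MEM@4 WB@5
I1 add r4 <- r4,r4: IF@2 ID@3 stall=0 (-) EX@4 MEM@5 WB@6
I2 add r5 <- r2,r5: IF@3 ID@4 stall=1 (RAW on I0.r5 (WB@5)) EX@6 MEM@7 WB@8
I3 mul r2 <- r5,r5: IF@4 ID@6 stall=2 (RAW on I2.r5 (WB@8)) EX@9 MEM@10 WB@11
I4 add r4 <- r5,r3: IF@6 ID@9 stall=0 (-) EX@10 MEM@11 WB@12
I5 ld r4 <- r5: IF@9 ID@10 stall=0 (-) EX@11 MEM@12 WB@13
I6 add r1 <- r2,r3: IF@10 ID@11 stall=0 (-) EX@12 MEM@13 WB@14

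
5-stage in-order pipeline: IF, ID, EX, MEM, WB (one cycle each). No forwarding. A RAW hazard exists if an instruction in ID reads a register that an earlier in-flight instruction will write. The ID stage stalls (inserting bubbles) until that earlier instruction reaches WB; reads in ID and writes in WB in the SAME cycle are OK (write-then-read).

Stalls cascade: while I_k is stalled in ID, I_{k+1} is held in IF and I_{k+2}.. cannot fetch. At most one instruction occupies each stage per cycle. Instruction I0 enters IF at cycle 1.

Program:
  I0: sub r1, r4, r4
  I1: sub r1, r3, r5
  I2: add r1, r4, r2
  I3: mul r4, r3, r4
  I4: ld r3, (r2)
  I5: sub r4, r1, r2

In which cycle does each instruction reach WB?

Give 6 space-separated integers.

Answer: 5 6 7 8 9 10

Derivation:
I0 sub r1 <- r4,r4: IF@1 ID@2 stall=0 (-) EX@3 MEM@4 WB@5
I1 sub r1 <- r3,r5: IF@2 ID@3 stall=0 (-) EX@4 MEM@5 WB@6
I2 add r1 <- r4,r2: IF@3 ID@4 stall=0 (-) EX@5 MEM@6 WB@7
I3 mul r4 <- r3,r4: IF@4 ID@5 stall=0 (-) EX@6 MEM@7 WB@8
I4 ld r3 <- r2: IF@5 ID@6 stall=0 (-) EX@7 MEM@8 WB@9
I5 sub r4 <- r1,r2: IF@6 ID@7 stall=0 (-) EX@8 MEM@9 WB@10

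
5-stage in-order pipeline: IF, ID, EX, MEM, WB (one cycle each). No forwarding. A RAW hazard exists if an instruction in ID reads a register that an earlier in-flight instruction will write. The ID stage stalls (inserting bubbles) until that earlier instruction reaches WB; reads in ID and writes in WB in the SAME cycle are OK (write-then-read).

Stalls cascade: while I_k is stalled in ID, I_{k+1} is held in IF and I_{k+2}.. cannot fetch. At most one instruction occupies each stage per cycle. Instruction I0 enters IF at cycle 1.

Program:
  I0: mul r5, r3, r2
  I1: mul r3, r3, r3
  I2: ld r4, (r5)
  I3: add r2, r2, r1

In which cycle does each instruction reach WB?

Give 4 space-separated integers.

I0 mul r5 <- r3,r2: IF@1 ID@2 stall=0 (-) EX@3 MEM@4 WB@5
I1 mul r3 <- r3,r3: IF@2 ID@3 stall=0 (-) EX@4 MEM@5 WB@6
I2 ld r4 <- r5: IF@3 ID@4 stall=1 (RAW on I0.r5 (WB@5)) EX@6 MEM@7 WB@8
I3 add r2 <- r2,r1: IF@4 ID@6 stall=0 (-) EX@7 MEM@8 WB@9

Answer: 5 6 8 9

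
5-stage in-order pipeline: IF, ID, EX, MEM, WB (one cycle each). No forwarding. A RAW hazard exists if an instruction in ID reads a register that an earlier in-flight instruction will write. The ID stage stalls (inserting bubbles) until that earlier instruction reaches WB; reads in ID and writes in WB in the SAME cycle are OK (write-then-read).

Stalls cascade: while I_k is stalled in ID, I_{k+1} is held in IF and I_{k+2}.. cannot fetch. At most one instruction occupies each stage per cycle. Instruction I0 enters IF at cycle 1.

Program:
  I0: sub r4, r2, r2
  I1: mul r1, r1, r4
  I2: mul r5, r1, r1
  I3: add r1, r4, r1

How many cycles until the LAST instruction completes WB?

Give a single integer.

I0 sub r4 <- r2,r2: IF@1 ID@2 stall=0 (-) EX@3 MEM@4 WB@5
I1 mul r1 <- r1,r4: IF@2 ID@3 stall=2 (RAW on I0.r4 (WB@5)) EX@6 MEM@7 WB@8
I2 mul r5 <- r1,r1: IF@3 ID@6 stall=2 (RAW on I1.r1 (WB@8)) EX@9 MEM@10 WB@11
I3 add r1 <- r4,r1: IF@6 ID@9 stall=0 (-) EX@10 MEM@11 WB@12

Answer: 12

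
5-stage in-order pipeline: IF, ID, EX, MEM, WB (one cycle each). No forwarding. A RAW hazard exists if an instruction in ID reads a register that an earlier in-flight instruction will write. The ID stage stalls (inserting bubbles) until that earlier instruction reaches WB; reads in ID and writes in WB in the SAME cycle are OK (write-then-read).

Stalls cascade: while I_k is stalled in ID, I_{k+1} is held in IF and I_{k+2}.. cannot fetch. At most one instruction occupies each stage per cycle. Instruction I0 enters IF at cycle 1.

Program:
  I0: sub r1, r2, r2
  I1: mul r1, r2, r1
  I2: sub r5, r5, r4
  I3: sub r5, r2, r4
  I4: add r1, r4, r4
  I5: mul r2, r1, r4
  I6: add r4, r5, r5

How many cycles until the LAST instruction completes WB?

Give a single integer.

I0 sub r1 <- r2,r2: IF@1 ID@2 stall=0 (-) EX@3 MEM@4 WB@5
I1 mul r1 <- r2,r1: IF@2 ID@3 stall=2 (RAW on I0.r1 (WB@5)) EX@6 MEM@7 WB@8
I2 sub r5 <- r5,r4: IF@3 ID@6 stall=0 (-) EX@7 MEM@8 WB@9
I3 sub r5 <- r2,r4: IF@6 ID@7 stall=0 (-) EX@8 MEM@9 WB@10
I4 add r1 <- r4,r4: IF@7 ID@8 stall=0 (-) EX@9 MEM@10 WB@11
I5 mul r2 <- r1,r4: IF@8 ID@9 stall=2 (RAW on I4.r1 (WB@11)) EX@12 MEM@13 WB@14
I6 add r4 <- r5,r5: IF@9 ID@12 stall=0 (-) EX@13 MEM@14 WB@15

Answer: 15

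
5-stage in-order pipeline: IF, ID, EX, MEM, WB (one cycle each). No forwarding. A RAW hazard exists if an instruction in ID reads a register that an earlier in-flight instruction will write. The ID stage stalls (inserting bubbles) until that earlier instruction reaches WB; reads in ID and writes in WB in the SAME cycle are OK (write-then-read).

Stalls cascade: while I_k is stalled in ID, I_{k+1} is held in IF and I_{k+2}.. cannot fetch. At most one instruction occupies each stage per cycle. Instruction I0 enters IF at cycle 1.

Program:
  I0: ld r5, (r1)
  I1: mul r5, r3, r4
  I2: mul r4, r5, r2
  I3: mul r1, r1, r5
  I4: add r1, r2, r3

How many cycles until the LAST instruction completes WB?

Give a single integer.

I0 ld r5 <- r1: IF@1 ID@2 stall=0 (-) EX@3 MEM@4 WB@5
I1 mul r5 <- r3,r4: IF@2 ID@3 stall=0 (-) EX@4 MEM@5 WB@6
I2 mul r4 <- r5,r2: IF@3 ID@4 stall=2 (RAW on I1.r5 (WB@6)) EX@7 MEM@8 WB@9
I3 mul r1 <- r1,r5: IF@4 ID@7 stall=0 (-) EX@8 MEM@9 WB@10
I4 add r1 <- r2,r3: IF@7 ID@8 stall=0 (-) EX@9 MEM@10 WB@11

Answer: 11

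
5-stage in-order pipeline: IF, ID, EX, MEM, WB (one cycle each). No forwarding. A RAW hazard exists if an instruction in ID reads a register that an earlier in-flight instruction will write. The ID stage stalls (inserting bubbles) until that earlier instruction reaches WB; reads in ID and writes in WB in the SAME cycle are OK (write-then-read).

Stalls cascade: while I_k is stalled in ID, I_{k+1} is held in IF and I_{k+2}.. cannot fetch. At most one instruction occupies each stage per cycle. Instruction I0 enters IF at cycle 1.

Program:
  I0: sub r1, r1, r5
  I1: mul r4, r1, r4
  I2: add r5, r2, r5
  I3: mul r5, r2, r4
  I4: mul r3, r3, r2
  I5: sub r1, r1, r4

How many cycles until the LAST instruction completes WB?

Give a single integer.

Answer: 13

Derivation:
I0 sub r1 <- r1,r5: IF@1 ID@2 stall=0 (-) EX@3 MEM@4 WB@5
I1 mul r4 <- r1,r4: IF@2 ID@3 stall=2 (RAW on I0.r1 (WB@5)) EX@6 MEM@7 WB@8
I2 add r5 <- r2,r5: IF@3 ID@6 stall=0 (-) EX@7 MEM@8 WB@9
I3 mul r5 <- r2,r4: IF@6 ID@7 stall=1 (RAW on I1.r4 (WB@8)) EX@9 MEM@10 WB@11
I4 mul r3 <- r3,r2: IF@7 ID@9 stall=0 (-) EX@10 MEM@11 WB@12
I5 sub r1 <- r1,r4: IF@9 ID@10 stall=0 (-) EX@11 MEM@12 WB@13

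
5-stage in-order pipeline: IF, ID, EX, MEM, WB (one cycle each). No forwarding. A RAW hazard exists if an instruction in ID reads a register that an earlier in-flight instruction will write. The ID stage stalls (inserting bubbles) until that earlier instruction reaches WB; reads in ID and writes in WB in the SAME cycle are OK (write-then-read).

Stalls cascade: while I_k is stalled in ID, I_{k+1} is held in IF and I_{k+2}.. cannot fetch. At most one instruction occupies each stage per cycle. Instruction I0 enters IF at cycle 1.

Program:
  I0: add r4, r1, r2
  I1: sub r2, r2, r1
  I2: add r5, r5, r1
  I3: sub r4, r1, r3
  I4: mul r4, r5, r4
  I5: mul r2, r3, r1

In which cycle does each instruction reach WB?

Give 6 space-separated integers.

I0 add r4 <- r1,r2: IF@1 ID@2 stall=0 (-) EX@3 MEM@4 WB@5
I1 sub r2 <- r2,r1: IF@2 ID@3 stall=0 (-) EX@4 MEM@5 WB@6
I2 add r5 <- r5,r1: IF@3 ID@4 stall=0 (-) EX@5 MEM@6 WB@7
I3 sub r4 <- r1,r3: IF@4 ID@5 stall=0 (-) EX@6 MEM@7 WB@8
I4 mul r4 <- r5,r4: IF@5 ID@6 stall=2 (RAW on I3.r4 (WB@8)) EX@9 MEM@10 WB@11
I5 mul r2 <- r3,r1: IF@6 ID@9 stall=0 (-) EX@10 MEM@11 WB@12

Answer: 5 6 7 8 11 12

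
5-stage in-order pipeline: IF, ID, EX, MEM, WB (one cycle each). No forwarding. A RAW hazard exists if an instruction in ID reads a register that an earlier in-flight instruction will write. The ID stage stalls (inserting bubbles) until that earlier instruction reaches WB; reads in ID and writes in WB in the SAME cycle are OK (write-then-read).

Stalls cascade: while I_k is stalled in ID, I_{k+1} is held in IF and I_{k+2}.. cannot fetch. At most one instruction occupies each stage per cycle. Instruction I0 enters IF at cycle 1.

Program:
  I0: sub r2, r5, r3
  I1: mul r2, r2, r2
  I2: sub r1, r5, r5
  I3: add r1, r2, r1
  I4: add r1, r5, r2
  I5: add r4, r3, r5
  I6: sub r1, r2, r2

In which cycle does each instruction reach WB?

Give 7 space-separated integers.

Answer: 5 8 9 12 13 14 15

Derivation:
I0 sub r2 <- r5,r3: IF@1 ID@2 stall=0 (-) EX@3 MEM@4 WB@5
I1 mul r2 <- r2,r2: IF@2 ID@3 stall=2 (RAW on I0.r2 (WB@5)) EX@6 MEM@7 WB@8
I2 sub r1 <- r5,r5: IF@3 ID@6 stall=0 (-) EX@7 MEM@8 WB@9
I3 add r1 <- r2,r1: IF@6 ID@7 stall=2 (RAW on I2.r1 (WB@9)) EX@10 MEM@11 WB@12
I4 add r1 <- r5,r2: IF@7 ID@10 stall=0 (-) EX@11 MEM@12 WB@13
I5 add r4 <- r3,r5: IF@10 ID@11 stall=0 (-) EX@12 MEM@13 WB@14
I6 sub r1 <- r2,r2: IF@11 ID@12 stall=0 (-) EX@13 MEM@14 WB@15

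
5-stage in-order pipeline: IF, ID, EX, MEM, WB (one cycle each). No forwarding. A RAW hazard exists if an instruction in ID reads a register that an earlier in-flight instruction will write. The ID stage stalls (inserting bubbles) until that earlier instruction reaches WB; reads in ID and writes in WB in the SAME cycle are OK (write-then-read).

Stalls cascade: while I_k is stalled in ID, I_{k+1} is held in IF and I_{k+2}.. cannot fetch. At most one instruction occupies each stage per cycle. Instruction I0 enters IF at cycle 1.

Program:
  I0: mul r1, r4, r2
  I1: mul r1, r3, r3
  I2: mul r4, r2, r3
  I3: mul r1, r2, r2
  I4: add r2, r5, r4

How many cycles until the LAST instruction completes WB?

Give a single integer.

Answer: 10

Derivation:
I0 mul r1 <- r4,r2: IF@1 ID@2 stall=0 (-) EX@3 MEM@4 WB@5
I1 mul r1 <- r3,r3: IF@2 ID@3 stall=0 (-) EX@4 MEM@5 WB@6
I2 mul r4 <- r2,r3: IF@3 ID@4 stall=0 (-) EX@5 MEM@6 WB@7
I3 mul r1 <- r2,r2: IF@4 ID@5 stall=0 (-) EX@6 MEM@7 WB@8
I4 add r2 <- r5,r4: IF@5 ID@6 stall=1 (RAW on I2.r4 (WB@7)) EX@8 MEM@9 WB@10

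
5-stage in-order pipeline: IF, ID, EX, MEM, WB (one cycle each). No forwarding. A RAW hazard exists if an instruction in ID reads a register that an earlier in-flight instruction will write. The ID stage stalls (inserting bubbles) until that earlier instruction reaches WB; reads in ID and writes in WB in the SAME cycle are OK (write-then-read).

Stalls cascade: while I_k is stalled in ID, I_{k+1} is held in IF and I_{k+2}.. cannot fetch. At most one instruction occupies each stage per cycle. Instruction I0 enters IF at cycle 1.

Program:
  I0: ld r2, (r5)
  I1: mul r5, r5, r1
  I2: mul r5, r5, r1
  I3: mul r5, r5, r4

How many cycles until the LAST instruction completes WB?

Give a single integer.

Answer: 12

Derivation:
I0 ld r2 <- r5: IF@1 ID@2 stall=0 (-) EX@3 MEM@4 WB@5
I1 mul r5 <- r5,r1: IF@2 ID@3 stall=0 (-) EX@4 MEM@5 WB@6
I2 mul r5 <- r5,r1: IF@3 ID@4 stall=2 (RAW on I1.r5 (WB@6)) EX@7 MEM@8 WB@9
I3 mul r5 <- r5,r4: IF@4 ID@7 stall=2 (RAW on I2.r5 (WB@9)) EX@10 MEM@11 WB@12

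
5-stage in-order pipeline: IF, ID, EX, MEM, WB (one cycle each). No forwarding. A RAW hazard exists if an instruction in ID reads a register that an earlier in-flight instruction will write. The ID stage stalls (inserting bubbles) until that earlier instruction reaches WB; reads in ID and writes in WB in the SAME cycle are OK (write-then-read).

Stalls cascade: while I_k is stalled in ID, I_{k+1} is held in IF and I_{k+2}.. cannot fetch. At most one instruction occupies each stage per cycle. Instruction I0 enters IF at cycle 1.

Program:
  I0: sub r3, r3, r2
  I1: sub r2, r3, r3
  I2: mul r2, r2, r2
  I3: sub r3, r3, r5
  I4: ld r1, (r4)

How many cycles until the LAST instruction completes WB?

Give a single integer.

I0 sub r3 <- r3,r2: IF@1 ID@2 stall=0 (-) EX@3 MEM@4 WB@5
I1 sub r2 <- r3,r3: IF@2 ID@3 stall=2 (RAW on I0.r3 (WB@5)) EX@6 MEM@7 WB@8
I2 mul r2 <- r2,r2: IF@3 ID@6 stall=2 (RAW on I1.r2 (WB@8)) EX@9 MEM@10 WB@11
I3 sub r3 <- r3,r5: IF@6 ID@9 stall=0 (-) EX@10 MEM@11 WB@12
I4 ld r1 <- r4: IF@9 ID@10 stall=0 (-) EX@11 MEM@12 WB@13

Answer: 13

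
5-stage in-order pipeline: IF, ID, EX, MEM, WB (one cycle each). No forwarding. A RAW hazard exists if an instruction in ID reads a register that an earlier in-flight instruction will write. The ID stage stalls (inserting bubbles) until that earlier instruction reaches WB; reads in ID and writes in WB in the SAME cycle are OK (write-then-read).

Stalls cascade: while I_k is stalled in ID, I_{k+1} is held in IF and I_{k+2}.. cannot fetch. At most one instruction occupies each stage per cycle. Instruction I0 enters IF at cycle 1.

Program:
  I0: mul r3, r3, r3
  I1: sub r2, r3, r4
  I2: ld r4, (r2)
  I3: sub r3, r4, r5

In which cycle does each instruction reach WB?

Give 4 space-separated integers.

Answer: 5 8 11 14

Derivation:
I0 mul r3 <- r3,r3: IF@1 ID@2 stall=0 (-) EX@3 MEM@4 WB@5
I1 sub r2 <- r3,r4: IF@2 ID@3 stall=2 (RAW on I0.r3 (WB@5)) EX@6 MEM@7 WB@8
I2 ld r4 <- r2: IF@3 ID@6 stall=2 (RAW on I1.r2 (WB@8)) EX@9 MEM@10 WB@11
I3 sub r3 <- r4,r5: IF@6 ID@9 stall=2 (RAW on I2.r4 (WB@11)) EX@12 MEM@13 WB@14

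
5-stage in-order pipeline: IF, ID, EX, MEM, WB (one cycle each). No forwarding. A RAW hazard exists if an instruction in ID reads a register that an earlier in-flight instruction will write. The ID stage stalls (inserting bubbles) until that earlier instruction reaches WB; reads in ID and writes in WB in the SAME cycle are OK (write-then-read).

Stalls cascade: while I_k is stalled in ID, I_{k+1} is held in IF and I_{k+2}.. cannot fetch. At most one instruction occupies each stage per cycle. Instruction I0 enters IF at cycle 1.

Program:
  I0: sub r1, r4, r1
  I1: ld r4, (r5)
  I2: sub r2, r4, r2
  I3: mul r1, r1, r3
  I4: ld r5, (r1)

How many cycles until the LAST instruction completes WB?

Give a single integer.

Answer: 13

Derivation:
I0 sub r1 <- r4,r1: IF@1 ID@2 stall=0 (-) EX@3 MEM@4 WB@5
I1 ld r4 <- r5: IF@2 ID@3 stall=0 (-) EX@4 MEM@5 WB@6
I2 sub r2 <- r4,r2: IF@3 ID@4 stall=2 (RAW on I1.r4 (WB@6)) EX@7 MEM@8 WB@9
I3 mul r1 <- r1,r3: IF@4 ID@7 stall=0 (-) EX@8 MEM@9 WB@10
I4 ld r5 <- r1: IF@7 ID@8 stall=2 (RAW on I3.r1 (WB@10)) EX@11 MEM@12 WB@13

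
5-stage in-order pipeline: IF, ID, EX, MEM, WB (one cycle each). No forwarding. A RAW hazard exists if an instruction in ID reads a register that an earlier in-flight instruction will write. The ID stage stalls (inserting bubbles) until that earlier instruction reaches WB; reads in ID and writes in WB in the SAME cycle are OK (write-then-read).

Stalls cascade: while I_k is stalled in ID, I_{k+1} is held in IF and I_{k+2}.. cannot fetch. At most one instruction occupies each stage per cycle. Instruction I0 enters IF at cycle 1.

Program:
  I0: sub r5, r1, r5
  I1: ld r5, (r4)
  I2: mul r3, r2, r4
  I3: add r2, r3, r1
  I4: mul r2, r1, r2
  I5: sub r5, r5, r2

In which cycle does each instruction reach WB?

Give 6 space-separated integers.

I0 sub r5 <- r1,r5: IF@1 ID@2 stall=0 (-) EX@3 MEM@4 WB@5
I1 ld r5 <- r4: IF@2 ID@3 stall=0 (-) EX@4 MEM@5 WB@6
I2 mul r3 <- r2,r4: IF@3 ID@4 stall=0 (-) EX@5 MEM@6 WB@7
I3 add r2 <- r3,r1: IF@4 ID@5 stall=2 (RAW on I2.r3 (WB@7)) EX@8 MEM@9 WB@10
I4 mul r2 <- r1,r2: IF@5 ID@8 stall=2 (RAW on I3.r2 (WB@10)) EX@11 MEM@12 WB@13
I5 sub r5 <- r5,r2: IF@8 ID@11 stall=2 (RAW on I4.r2 (WB@13)) EX@14 MEM@15 WB@16

Answer: 5 6 7 10 13 16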